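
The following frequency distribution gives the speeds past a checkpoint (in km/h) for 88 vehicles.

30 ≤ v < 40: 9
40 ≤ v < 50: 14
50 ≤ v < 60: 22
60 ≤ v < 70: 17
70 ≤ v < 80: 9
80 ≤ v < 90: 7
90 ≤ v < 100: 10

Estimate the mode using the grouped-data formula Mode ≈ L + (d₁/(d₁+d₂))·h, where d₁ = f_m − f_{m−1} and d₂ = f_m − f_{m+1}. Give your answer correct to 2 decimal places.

56.15

Modal class: 50 ≤ v < 60 (highest frequency 22).
d₁ = 22 − 14 = 8, d₂ = 22 − 17 = 5
Mode ≈ 50 + (8/(8+5)) × 10 = 50 + 6.1538 = 56.1538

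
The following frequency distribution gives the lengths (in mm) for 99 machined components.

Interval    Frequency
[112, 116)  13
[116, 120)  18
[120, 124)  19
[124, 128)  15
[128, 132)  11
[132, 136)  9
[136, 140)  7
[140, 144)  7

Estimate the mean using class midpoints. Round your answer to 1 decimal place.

Midpoints: 114, 118, 122, 126, 130, 134, 138, 142
Σfm = 13×114 + 18×118 + 19×122 + 15×126 + 11×130 + 9×134 + 7×138 + 7×142 = 12410
n = Σf = 99
Mean = 12410 / 99 = 125.3535

125.4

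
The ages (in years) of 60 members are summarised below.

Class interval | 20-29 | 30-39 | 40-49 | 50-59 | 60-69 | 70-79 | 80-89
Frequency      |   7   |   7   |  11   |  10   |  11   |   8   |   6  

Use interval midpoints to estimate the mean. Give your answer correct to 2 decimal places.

Midpoints: 24.5, 34.5, 44.5, 54.5, 64.5, 74.5, 84.5
Σfm = 7×24.5 + 7×34.5 + 11×44.5 + 10×54.5 + 11×64.5 + 8×74.5 + 6×84.5 = 3260
n = Σf = 60
Mean = 3260 / 60 = 54.3333

54.33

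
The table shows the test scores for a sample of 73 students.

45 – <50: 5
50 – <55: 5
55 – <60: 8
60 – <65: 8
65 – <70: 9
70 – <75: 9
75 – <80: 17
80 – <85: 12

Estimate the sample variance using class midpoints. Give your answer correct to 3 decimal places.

119.625

Midpoints: 47.5, 52.5, 57.5, 62.5, 67.5, 72.5, 77.5, 82.5
n = 73, Σfm = 5027.5, mean = 68.8699
Σfm² = 354856.25
Σf(m − x̄)² = Σfm² − (Σfm)²/n = 354856.25 − 5027.5²/73 = 8613.0137
Sample variance = 8613.0137 / 72 = 119.6252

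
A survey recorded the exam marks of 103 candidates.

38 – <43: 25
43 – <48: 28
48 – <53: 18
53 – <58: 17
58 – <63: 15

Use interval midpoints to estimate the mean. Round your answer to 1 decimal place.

49.0

Midpoints: 40.5, 45.5, 50.5, 55.5, 60.5
Σfm = 25×40.5 + 28×45.5 + 18×50.5 + 17×55.5 + 15×60.5 = 5046.5
n = Σf = 103
Mean = 5046.5 / 103 = 48.9951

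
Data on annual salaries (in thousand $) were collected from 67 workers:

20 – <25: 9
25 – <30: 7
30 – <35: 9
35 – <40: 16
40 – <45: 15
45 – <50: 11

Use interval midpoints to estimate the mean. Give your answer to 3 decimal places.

Midpoints: 22.5, 27.5, 32.5, 37.5, 42.5, 47.5
Σfm = 9×22.5 + 7×27.5 + 9×32.5 + 16×37.5 + 15×42.5 + 11×47.5 = 2447.5
n = Σf = 67
Mean = 2447.5 / 67 = 36.5299

36.530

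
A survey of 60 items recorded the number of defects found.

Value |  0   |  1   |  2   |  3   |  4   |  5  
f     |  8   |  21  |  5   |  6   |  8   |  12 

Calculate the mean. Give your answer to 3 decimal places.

Values: 0, 1, 2, 3, 4, 5
Σfx = 8×0 + 21×1 + 5×2 + 6×3 + 8×4 + 12×5 = 141
n = Σf = 60
Mean = 141 / 60 = 2.3500

2.350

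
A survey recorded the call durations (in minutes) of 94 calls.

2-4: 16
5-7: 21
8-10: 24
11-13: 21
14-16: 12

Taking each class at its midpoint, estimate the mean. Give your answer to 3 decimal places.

8.745

Midpoints: 3, 6, 9, 12, 15
Σfm = 16×3 + 21×6 + 24×9 + 21×12 + 12×15 = 822
n = Σf = 94
Mean = 822 / 94 = 8.7447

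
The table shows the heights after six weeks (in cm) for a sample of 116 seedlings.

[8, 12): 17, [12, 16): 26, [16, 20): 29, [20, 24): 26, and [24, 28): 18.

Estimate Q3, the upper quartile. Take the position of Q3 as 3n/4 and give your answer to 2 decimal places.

Cumulative frequencies: 17, 43, 72, 98, 116
n = 116; position = 3n/4 = 87.
This falls in the class [20, 24): L = 20, F = 72, f = 26, h = 4.
Upper quartile ≈ 20 + ((87 − 72) / 26) × 4 = 22.3077

22.31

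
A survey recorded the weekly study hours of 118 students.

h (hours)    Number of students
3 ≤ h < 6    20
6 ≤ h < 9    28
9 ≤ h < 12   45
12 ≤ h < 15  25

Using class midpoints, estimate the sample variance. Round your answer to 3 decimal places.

9.025

Midpoints: 4.5, 7.5, 10.5, 13.5
n = 118, Σfm = 1110, mean = 9.4068
Σfm² = 11497.5
Σf(m − x̄)² = Σfm² − (Σfm)²/n = 11497.5 − 1110²/118 = 1055.9746
Sample variance = 1055.9746 / 117 = 9.0254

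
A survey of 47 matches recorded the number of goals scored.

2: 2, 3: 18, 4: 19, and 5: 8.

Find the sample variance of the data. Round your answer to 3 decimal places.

0.648

Values: 2, 3, 4, 5
n = 47, Σfx = 174, mean = 3.7021
Σfx² = 674
Σf(x − x̄)² = Σfx² − (Σfx)²/n = 674 − 174²/47 = 29.8298
Sample variance = 29.8298 / 46 = 0.6485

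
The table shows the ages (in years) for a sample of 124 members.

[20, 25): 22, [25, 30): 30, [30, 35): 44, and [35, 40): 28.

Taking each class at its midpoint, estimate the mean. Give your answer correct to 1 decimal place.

Midpoints: 22.5, 27.5, 32.5, 37.5
Σfm = 22×22.5 + 30×27.5 + 44×32.5 + 28×37.5 = 3800
n = Σf = 124
Mean = 3800 / 124 = 30.6452

30.6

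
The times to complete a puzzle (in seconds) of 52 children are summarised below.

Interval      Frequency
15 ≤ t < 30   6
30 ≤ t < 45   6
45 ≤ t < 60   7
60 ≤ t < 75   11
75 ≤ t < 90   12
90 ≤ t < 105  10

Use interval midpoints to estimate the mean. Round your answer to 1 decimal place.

66.1

Midpoints: 22.5, 37.5, 52.5, 67.5, 82.5, 97.5
Σfm = 6×22.5 + 6×37.5 + 7×52.5 + 11×67.5 + 12×82.5 + 10×97.5 = 3435
n = Σf = 52
Mean = 3435 / 52 = 66.0577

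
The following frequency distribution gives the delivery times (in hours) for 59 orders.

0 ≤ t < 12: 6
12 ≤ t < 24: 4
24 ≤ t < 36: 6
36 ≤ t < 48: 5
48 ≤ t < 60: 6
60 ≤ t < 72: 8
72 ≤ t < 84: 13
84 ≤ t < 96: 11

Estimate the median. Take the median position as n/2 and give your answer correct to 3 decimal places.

63.750

Cumulative frequencies: 6, 10, 16, 21, 27, 35, 48, 59
n = 59; position = n/2 = 29.5.
This falls in the class 60 ≤ t < 72: L = 60, F = 27, f = 8, h = 12.
Median ≈ 60 + ((29.5 − 27) / 8) × 12 = 63.7500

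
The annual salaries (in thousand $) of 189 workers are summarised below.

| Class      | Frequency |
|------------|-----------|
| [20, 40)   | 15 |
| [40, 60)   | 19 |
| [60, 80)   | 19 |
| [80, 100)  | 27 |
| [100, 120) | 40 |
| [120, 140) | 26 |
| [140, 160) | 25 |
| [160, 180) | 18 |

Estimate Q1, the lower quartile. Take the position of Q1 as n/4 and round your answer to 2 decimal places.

73.95

Cumulative frequencies: 15, 34, 53, 80, 120, 146, 171, 189
n = 189; position = n/4 = 47.25.
This falls in the class [60, 80): L = 60, F = 34, f = 19, h = 20.
Lower quartile ≈ 60 + ((47.25 − 34) / 19) × 20 = 73.9474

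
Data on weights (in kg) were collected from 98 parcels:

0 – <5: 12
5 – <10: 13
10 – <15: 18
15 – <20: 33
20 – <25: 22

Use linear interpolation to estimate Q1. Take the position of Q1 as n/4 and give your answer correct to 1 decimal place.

9.8

Cumulative frequencies: 12, 25, 43, 76, 98
n = 98; position = n/4 = 24.5.
This falls in the class 5 – <10: L = 5, F = 12, f = 13, h = 5.
Lower quartile ≈ 5 + ((24.5 − 12) / 13) × 5 = 9.8077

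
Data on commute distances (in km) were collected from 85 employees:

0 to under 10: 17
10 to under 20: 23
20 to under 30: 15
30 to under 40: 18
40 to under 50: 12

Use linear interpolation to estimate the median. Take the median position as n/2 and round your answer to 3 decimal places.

21.667

Cumulative frequencies: 17, 40, 55, 73, 85
n = 85; position = n/2 = 42.5.
This falls in the class 20 to under 30: L = 20, F = 40, f = 15, h = 10.
Median ≈ 20 + ((42.5 − 40) / 15) × 10 = 21.6667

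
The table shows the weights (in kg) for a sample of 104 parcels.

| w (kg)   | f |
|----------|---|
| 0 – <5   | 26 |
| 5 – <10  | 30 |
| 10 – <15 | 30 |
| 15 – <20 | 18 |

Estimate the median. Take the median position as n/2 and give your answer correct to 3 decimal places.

9.333

Cumulative frequencies: 26, 56, 86, 104
n = 104; position = n/2 = 52.
This falls in the class 5 – <10: L = 5, F = 26, f = 30, h = 5.
Median ≈ 5 + ((52 − 26) / 30) × 5 = 9.3333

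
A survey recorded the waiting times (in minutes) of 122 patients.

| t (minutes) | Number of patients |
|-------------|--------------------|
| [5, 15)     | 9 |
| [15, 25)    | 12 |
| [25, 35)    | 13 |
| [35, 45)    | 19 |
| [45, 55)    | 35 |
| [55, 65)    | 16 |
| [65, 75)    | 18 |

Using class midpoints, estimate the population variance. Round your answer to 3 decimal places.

308.499

Midpoints: 10, 20, 30, 40, 50, 60, 70
n = 122, Σfm = 5450, mean = 44.6721
Σfm² = 281100
Σf(m − x̄)² = Σfm² − (Σfm)²/n = 281100 − 5450²/122 = 37636.8852
Population variance = 37636.8852 / 122 = 308.4991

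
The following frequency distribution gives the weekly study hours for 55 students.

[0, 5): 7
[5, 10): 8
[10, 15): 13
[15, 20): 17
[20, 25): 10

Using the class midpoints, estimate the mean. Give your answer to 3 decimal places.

Midpoints: 2.5, 7.5, 12.5, 17.5, 22.5
Σfm = 7×2.5 + 8×7.5 + 13×12.5 + 17×17.5 + 10×22.5 = 762.5
n = Σf = 55
Mean = 762.5 / 55 = 13.8636

13.864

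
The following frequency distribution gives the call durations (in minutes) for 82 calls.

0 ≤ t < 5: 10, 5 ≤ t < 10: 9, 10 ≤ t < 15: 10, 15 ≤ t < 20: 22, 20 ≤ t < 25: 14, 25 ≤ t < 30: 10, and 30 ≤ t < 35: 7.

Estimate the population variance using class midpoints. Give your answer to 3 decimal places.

77.101

Midpoints: 2.5, 7.5, 12.5, 17.5, 22.5, 27.5, 32.5
n = 82, Σfm = 1420, mean = 17.3171
Σfm² = 30912.5
Σf(m − x̄)² = Σfm² − (Σfm)²/n = 30912.5 − 1420²/82 = 6322.2561
Population variance = 6322.2561 / 82 = 77.1007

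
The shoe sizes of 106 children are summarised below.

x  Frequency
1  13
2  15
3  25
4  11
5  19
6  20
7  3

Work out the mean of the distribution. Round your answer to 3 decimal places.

3.755

Values: 1, 2, 3, 4, 5, 6, 7
Σfx = 13×1 + 15×2 + 25×3 + 11×4 + 19×5 + 20×6 + 3×7 = 398
n = Σf = 106
Mean = 398 / 106 = 3.7547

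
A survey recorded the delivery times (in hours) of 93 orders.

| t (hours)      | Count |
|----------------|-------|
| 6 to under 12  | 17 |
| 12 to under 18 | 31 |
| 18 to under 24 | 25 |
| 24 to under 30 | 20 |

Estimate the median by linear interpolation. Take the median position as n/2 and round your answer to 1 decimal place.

17.7

Cumulative frequencies: 17, 48, 73, 93
n = 93; position = n/2 = 46.5.
This falls in the class 12 to under 18: L = 12, F = 17, f = 31, h = 6.
Median ≈ 12 + ((46.5 − 17) / 31) × 6 = 17.7097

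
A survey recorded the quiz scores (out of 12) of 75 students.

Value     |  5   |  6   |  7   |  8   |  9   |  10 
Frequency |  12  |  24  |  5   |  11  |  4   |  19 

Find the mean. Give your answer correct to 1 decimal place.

Values: 5, 6, 7, 8, 9, 10
Σfx = 12×5 + 24×6 + 5×7 + 11×8 + 4×9 + 19×10 = 553
n = Σf = 75
Mean = 553 / 75 = 7.3733

7.4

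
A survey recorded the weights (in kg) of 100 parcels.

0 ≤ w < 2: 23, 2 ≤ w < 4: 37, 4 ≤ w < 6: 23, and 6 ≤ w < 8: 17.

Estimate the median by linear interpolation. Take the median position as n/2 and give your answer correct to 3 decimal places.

Cumulative frequencies: 23, 60, 83, 100
n = 100; position = n/2 = 50.
This falls in the class 2 ≤ w < 4: L = 2, F = 23, f = 37, h = 2.
Median ≈ 2 + ((50 − 23) / 37) × 2 = 3.4595

3.459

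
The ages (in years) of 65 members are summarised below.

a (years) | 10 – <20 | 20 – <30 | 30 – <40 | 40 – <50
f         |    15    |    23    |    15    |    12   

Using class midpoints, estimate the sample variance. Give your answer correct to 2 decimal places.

108.03

Midpoints: 15, 25, 35, 45
n = 65, Σfm = 1865, mean = 28.6923
Σfm² = 60425
Σf(m − x̄)² = Σfm² − (Σfm)²/n = 60425 − 1865²/65 = 6913.8462
Sample variance = 6913.8462 / 64 = 108.0288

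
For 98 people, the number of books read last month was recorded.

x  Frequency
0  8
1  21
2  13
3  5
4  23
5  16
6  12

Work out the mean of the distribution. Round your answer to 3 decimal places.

3.122

Values: 0, 1, 2, 3, 4, 5, 6
Σfx = 8×0 + 21×1 + 13×2 + 5×3 + 23×4 + 16×5 + 12×6 = 306
n = Σf = 98
Mean = 306 / 98 = 3.1224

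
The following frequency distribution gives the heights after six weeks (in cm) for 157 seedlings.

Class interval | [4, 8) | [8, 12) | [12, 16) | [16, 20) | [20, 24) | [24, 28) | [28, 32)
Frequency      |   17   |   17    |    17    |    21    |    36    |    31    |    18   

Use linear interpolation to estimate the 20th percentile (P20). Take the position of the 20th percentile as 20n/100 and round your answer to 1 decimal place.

Cumulative frequencies: 17, 34, 51, 72, 108, 139, 157
n = 157; position = 20n/100 = 31.4.
This falls in the class [8, 12): L = 8, F = 17, f = 17, h = 4.
20th percentile ≈ 8 + ((31.4 − 17) / 17) × 4 = 11.3882

11.4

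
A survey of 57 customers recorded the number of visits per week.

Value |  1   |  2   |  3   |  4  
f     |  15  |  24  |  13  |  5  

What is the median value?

Cumulative frequencies: 15, 39, 52, 57
n = 57, so the median is the value in position (n+1)/2 = 29.
Position 29 falls at value 2.

2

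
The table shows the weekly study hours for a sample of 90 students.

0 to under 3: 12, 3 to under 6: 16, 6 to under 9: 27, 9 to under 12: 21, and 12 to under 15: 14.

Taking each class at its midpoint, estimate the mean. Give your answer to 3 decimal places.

7.800

Midpoints: 1.5, 4.5, 7.5, 10.5, 13.5
Σfm = 12×1.5 + 16×4.5 + 27×7.5 + 21×10.5 + 14×13.5 = 702
n = Σf = 90
Mean = 702 / 90 = 7.8000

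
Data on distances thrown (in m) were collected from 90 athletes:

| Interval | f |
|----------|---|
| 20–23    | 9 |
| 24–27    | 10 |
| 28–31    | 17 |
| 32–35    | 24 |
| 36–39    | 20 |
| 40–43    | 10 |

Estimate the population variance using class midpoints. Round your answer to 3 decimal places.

34.062

Midpoints: 21.5, 25.5, 29.5, 33.5, 37.5, 41.5
n = 90, Σfm = 2919, mean = 32.4333
Σfm² = 97738.5
Σf(m − x̄)² = Σfm² − (Σfm)²/n = 97738.5 − 2919²/90 = 3065.6000
Population variance = 3065.6000 / 90 = 34.0622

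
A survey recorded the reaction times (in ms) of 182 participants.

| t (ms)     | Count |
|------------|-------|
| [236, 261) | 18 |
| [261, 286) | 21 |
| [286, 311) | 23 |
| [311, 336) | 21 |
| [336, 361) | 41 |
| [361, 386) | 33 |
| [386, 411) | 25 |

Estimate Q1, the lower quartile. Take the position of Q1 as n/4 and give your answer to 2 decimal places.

293.07

Cumulative frequencies: 18, 39, 62, 83, 124, 157, 182
n = 182; position = n/4 = 45.5.
This falls in the class [286, 311): L = 286, F = 39, f = 23, h = 25.
Lower quartile ≈ 286 + ((45.5 − 39) / 23) × 25 = 293.0652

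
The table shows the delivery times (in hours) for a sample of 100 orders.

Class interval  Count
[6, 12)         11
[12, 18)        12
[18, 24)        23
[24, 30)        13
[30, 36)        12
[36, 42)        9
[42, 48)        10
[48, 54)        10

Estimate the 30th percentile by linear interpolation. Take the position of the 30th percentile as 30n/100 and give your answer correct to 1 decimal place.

Cumulative frequencies: 11, 23, 46, 59, 71, 80, 90, 100
n = 100; position = 30n/100 = 30.
This falls in the class [18, 24): L = 18, F = 23, f = 23, h = 6.
30th percentile ≈ 18 + ((30 − 23) / 23) × 6 = 19.8261

19.8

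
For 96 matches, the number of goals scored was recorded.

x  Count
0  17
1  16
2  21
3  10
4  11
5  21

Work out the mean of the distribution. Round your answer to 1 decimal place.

Values: 0, 1, 2, 3, 4, 5
Σfx = 17×0 + 16×1 + 21×2 + 10×3 + 11×4 + 21×5 = 237
n = Σf = 96
Mean = 237 / 96 = 2.4688

2.5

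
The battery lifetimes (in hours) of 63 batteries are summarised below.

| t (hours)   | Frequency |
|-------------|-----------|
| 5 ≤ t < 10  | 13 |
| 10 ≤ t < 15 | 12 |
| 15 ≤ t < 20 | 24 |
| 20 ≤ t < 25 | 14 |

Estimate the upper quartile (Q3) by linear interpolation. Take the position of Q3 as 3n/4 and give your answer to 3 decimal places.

Cumulative frequencies: 13, 25, 49, 63
n = 63; position = 3n/4 = 47.25.
This falls in the class 15 ≤ t < 20: L = 15, F = 25, f = 24, h = 5.
Upper quartile ≈ 15 + ((47.25 − 25) / 24) × 5 = 19.6354

19.635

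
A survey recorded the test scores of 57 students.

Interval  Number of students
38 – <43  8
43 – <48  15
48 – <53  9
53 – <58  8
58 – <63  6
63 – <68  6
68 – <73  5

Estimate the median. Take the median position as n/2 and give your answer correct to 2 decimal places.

51.06

Cumulative frequencies: 8, 23, 32, 40, 46, 52, 57
n = 57; position = n/2 = 28.5.
This falls in the class 48 – <53: L = 48, F = 23, f = 9, h = 5.
Median ≈ 48 + ((28.5 − 23) / 9) × 5 = 51.0556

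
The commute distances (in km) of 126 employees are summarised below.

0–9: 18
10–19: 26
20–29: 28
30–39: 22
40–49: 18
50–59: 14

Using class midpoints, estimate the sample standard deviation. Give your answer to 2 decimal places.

15.66

Midpoints: 4.5, 14.5, 24.5, 34.5, 44.5, 54.5
n = 126, Σfm = 3467, mean = 27.5159
Σfm² = 126051.5
Σf(m − x̄)² = Σfm² − (Σfm)²/n = 126051.5 − 3467²/126 = 30653.9683
Sample variance = 30653.9683 / 125 = 245.2317
Standard deviation = √245.2317 = 15.6599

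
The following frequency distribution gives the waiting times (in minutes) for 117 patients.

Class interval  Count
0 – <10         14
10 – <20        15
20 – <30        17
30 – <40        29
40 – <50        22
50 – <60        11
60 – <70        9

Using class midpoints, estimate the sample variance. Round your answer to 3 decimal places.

299.337

Midpoints: 5, 15, 25, 35, 45, 55, 65
n = 117, Σfm = 3915, mean = 33.4615
Σfm² = 165725
Σf(m − x̄)² = Σfm² − (Σfm)²/n = 165725 − 3915²/117 = 34723.0769
Sample variance = 34723.0769 / 116 = 299.3369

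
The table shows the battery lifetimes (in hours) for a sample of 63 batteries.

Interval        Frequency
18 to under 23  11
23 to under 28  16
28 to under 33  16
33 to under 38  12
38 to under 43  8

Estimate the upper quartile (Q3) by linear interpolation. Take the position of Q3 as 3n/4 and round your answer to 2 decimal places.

34.77

Cumulative frequencies: 11, 27, 43, 55, 63
n = 63; position = 3n/4 = 47.25.
This falls in the class 33 to under 38: L = 33, F = 43, f = 12, h = 5.
Upper quartile ≈ 33 + ((47.25 − 43) / 12) × 5 = 34.7708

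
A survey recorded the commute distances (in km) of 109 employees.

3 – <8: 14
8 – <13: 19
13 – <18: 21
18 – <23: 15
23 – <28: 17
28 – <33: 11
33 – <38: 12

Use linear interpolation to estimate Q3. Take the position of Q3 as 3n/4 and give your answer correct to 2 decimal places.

26.75

Cumulative frequencies: 14, 33, 54, 69, 86, 97, 109
n = 109; position = 3n/4 = 81.75.
This falls in the class 23 – <28: L = 23, F = 69, f = 17, h = 5.
Upper quartile ≈ 23 + ((81.75 − 69) / 17) × 5 = 26.7500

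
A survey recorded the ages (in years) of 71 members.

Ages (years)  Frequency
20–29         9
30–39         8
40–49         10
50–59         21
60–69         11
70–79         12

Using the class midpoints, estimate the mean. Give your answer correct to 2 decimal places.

Midpoints: 24.5, 34.5, 44.5, 54.5, 64.5, 74.5
Σfm = 9×24.5 + 8×34.5 + 10×44.5 + 21×54.5 + 11×64.5 + 12×74.5 = 3689.5
n = Σf = 71
Mean = 3689.5 / 71 = 51.9648

51.96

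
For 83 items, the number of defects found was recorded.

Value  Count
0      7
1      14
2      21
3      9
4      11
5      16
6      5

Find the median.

Cumulative frequencies: 7, 21, 42, 51, 62, 78, 83
n = 83, so the median is the value in position (n+1)/2 = 42.
Position 42 falls at value 2.

2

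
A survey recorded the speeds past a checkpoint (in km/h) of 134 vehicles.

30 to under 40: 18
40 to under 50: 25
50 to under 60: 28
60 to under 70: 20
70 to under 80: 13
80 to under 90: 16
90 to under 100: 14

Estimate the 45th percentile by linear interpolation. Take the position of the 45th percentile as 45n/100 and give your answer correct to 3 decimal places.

Cumulative frequencies: 18, 43, 71, 91, 104, 120, 134
n = 134; position = 45n/100 = 60.3.
This falls in the class 50 to under 60: L = 50, F = 43, f = 28, h = 10.
45th percentile ≈ 50 + ((60.3 − 43) / 28) × 10 = 56.1786

56.179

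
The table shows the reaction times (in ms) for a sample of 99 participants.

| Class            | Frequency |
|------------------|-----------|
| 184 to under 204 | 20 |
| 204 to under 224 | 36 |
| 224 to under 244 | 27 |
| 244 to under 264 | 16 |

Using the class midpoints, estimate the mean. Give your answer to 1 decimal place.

221.9

Midpoints: 194, 214, 234, 254
Σfm = 20×194 + 36×214 + 27×234 + 16×254 = 21966
n = Σf = 99
Mean = 21966 / 99 = 221.8788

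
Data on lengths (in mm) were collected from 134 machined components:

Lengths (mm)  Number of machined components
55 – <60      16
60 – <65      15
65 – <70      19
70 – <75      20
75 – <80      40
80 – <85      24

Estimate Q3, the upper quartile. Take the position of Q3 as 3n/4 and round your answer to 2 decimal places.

Cumulative frequencies: 16, 31, 50, 70, 110, 134
n = 134; position = 3n/4 = 100.5.
This falls in the class 75 – <80: L = 75, F = 70, f = 40, h = 5.
Upper quartile ≈ 75 + ((100.5 − 70) / 40) × 5 = 78.8125

78.81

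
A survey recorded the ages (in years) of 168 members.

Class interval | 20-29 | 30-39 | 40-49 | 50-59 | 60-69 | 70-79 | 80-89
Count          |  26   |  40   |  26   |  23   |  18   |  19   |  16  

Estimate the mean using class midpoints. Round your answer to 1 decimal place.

Midpoints: 24.5, 34.5, 44.5, 54.5, 64.5, 74.5, 84.5
Σfm = 26×24.5 + 40×34.5 + 26×44.5 + 23×54.5 + 18×64.5 + 19×74.5 + 16×84.5 = 8356
n = Σf = 168
Mean = 8356 / 168 = 49.7381

49.7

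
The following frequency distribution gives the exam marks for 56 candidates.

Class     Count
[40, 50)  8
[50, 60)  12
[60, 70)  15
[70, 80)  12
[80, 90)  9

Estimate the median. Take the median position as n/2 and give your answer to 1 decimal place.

65.3

Cumulative frequencies: 8, 20, 35, 47, 56
n = 56; position = n/2 = 28.
This falls in the class [60, 70): L = 60, F = 20, f = 15, h = 10.
Median ≈ 60 + ((28 − 20) / 15) × 10 = 65.3333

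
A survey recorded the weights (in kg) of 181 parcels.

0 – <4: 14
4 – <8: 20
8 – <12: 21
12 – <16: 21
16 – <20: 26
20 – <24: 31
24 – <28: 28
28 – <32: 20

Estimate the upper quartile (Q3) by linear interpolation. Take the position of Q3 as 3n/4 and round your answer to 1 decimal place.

Cumulative frequencies: 14, 34, 55, 76, 102, 133, 161, 181
n = 181; position = 3n/4 = 135.75.
This falls in the class 24 – <28: L = 24, F = 133, f = 28, h = 4.
Upper quartile ≈ 24 + ((135.75 − 133) / 28) × 4 = 24.3929

24.4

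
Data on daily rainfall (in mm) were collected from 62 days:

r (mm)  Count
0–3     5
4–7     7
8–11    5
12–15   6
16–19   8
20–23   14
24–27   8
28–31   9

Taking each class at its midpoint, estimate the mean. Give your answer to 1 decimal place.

17.5

Midpoints: 1.5, 5.5, 9.5, 13.5, 17.5, 21.5, 25.5, 29.5
Σfm = 5×1.5 + 7×5.5 + 5×9.5 + 6×13.5 + 8×17.5 + 14×21.5 + 8×25.5 + 9×29.5 = 1085
n = Σf = 62
Mean = 1085 / 62 = 17.5000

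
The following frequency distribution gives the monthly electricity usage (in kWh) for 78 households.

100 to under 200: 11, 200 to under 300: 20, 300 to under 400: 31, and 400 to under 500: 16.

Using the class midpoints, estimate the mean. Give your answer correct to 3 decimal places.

316.667

Midpoints: 150, 250, 350, 450
Σfm = 11×150 + 20×250 + 31×350 + 16×450 = 24700
n = Σf = 78
Mean = 24700 / 78 = 316.6667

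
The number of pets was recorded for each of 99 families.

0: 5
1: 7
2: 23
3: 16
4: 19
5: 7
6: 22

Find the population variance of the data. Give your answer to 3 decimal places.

3.219

Values: 0, 1, 2, 3, 4, 5, 6
n = 99, Σfx = 344, mean = 3.4747
Σfx² = 1514
Σf(x − x̄)² = Σfx² − (Σfx)²/n = 1514 − 344²/99 = 318.6869
Population variance = 318.6869 / 99 = 3.2191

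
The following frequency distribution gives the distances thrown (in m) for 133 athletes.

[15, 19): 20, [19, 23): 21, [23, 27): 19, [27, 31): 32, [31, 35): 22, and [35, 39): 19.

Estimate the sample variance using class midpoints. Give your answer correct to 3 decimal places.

42.791

Midpoints: 17, 21, 25, 29, 33, 37
n = 133, Σfm = 3613, mean = 27.1654
Σfm² = 103797
Σf(m − x̄)² = Σfm² − (Σfm)²/n = 103797 − 3613²/133 = 5648.3609
Sample variance = 5648.3609 / 132 = 42.7906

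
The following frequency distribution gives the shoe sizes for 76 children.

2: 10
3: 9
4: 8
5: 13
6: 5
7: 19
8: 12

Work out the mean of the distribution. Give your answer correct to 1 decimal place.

Values: 2, 3, 4, 5, 6, 7, 8
Σfx = 10×2 + 9×3 + 8×4 + 13×5 + 5×6 + 19×7 + 12×8 = 403
n = Σf = 76
Mean = 403 / 76 = 5.3026

5.3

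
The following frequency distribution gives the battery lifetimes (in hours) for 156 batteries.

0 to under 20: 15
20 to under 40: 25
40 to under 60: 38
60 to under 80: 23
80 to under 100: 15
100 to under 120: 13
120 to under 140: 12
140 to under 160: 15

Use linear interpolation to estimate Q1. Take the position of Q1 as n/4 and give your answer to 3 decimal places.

Cumulative frequencies: 15, 40, 78, 101, 116, 129, 141, 156
n = 156; position = n/4 = 39.
This falls in the class 20 to under 40: L = 20, F = 15, f = 25, h = 20.
Lower quartile ≈ 20 + ((39 − 15) / 25) × 20 = 39.2000

39.200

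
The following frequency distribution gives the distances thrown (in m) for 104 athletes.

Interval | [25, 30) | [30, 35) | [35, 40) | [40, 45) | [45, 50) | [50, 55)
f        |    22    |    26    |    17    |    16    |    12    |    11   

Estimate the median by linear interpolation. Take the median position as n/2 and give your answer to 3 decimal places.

36.176

Cumulative frequencies: 22, 48, 65, 81, 93, 104
n = 104; position = n/2 = 52.
This falls in the class [35, 40): L = 35, F = 48, f = 17, h = 5.
Median ≈ 35 + ((52 − 48) / 17) × 5 = 36.1765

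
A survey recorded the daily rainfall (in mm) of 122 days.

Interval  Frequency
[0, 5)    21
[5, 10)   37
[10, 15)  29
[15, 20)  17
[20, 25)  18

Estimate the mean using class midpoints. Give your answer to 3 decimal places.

Midpoints: 2.5, 7.5, 12.5, 17.5, 22.5
Σfm = 21×2.5 + 37×7.5 + 29×12.5 + 17×17.5 + 18×22.5 = 1395
n = Σf = 122
Mean = 1395 / 122 = 11.4344

11.434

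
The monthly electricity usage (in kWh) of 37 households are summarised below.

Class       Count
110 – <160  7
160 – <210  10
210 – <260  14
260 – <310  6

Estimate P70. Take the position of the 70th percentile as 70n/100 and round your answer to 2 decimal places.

Cumulative frequencies: 7, 17, 31, 37
n = 37; position = 70n/100 = 25.9.
This falls in the class 210 – <260: L = 210, F = 17, f = 14, h = 50.
70th percentile ≈ 210 + ((25.9 − 17) / 14) × 50 = 241.7857

241.79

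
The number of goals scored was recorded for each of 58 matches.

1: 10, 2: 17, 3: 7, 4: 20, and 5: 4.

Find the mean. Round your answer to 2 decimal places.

2.84

Values: 1, 2, 3, 4, 5
Σfx = 10×1 + 17×2 + 7×3 + 20×4 + 4×5 = 165
n = Σf = 58
Mean = 165 / 58 = 2.8448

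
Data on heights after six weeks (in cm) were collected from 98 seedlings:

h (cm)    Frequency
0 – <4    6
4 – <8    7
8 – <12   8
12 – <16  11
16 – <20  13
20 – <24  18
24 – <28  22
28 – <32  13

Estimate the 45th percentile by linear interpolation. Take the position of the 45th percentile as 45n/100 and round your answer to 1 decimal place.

19.7

Cumulative frequencies: 6, 13, 21, 32, 45, 63, 85, 98
n = 98; position = 45n/100 = 44.1.
This falls in the class 16 – <20: L = 16, F = 32, f = 13, h = 4.
45th percentile ≈ 16 + ((44.1 − 32) / 13) × 4 = 19.7231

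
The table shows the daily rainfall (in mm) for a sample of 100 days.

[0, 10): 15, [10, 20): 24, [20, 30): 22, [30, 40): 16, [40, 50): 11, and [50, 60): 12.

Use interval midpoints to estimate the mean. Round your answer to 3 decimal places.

27.000

Midpoints: 5, 15, 25, 35, 45, 55
Σfm = 15×5 + 24×15 + 22×25 + 16×35 + 11×45 + 12×55 = 2700
n = Σf = 100
Mean = 2700 / 100 = 27.0000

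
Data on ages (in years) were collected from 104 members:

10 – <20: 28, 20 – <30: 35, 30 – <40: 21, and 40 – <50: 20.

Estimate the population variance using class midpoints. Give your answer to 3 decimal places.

Midpoints: 15, 25, 35, 45
n = 104, Σfm = 2930, mean = 28.1731
Σfm² = 94400
Σf(m − x̄)² = Σfm² − (Σfm)²/n = 94400 − 2930²/104 = 11852.8846
Population variance = 11852.8846 / 104 = 113.9700

113.970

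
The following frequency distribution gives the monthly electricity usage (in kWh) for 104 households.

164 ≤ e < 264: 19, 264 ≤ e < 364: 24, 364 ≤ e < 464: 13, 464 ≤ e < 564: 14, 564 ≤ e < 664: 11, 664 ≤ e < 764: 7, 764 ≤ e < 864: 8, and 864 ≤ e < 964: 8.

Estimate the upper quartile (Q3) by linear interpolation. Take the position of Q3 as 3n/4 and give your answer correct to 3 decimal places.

Cumulative frequencies: 19, 43, 56, 70, 81, 88, 96, 104
n = 104; position = 3n/4 = 78.
This falls in the class 564 ≤ e < 664: L = 564, F = 70, f = 11, h = 100.
Upper quartile ≈ 564 + ((78 − 70) / 11) × 100 = 636.7273

636.727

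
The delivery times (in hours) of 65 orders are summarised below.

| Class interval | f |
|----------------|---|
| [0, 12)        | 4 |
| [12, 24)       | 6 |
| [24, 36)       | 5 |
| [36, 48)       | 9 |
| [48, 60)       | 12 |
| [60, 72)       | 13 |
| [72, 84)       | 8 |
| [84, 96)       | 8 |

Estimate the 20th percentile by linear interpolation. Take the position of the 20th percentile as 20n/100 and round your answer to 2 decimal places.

31.20

Cumulative frequencies: 4, 10, 15, 24, 36, 49, 57, 65
n = 65; position = 20n/100 = 13.
This falls in the class [24, 36): L = 24, F = 10, f = 5, h = 12.
20th percentile ≈ 24 + ((13 − 10) / 5) × 12 = 31.2000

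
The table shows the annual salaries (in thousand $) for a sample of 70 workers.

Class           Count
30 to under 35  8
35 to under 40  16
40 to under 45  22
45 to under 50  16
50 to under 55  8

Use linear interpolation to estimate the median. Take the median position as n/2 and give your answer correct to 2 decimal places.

42.50

Cumulative frequencies: 8, 24, 46, 62, 70
n = 70; position = n/2 = 35.
This falls in the class 40 to under 45: L = 40, F = 24, f = 22, h = 5.
Median ≈ 40 + ((35 − 24) / 22) × 5 = 42.5000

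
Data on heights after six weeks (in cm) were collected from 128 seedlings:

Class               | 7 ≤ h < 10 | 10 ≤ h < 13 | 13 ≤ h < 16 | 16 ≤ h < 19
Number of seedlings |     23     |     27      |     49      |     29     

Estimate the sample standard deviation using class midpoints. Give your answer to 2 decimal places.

3.07

Midpoints: 8.5, 11.5, 14.5, 17.5
n = 128, Σfm = 1724, mean = 13.4688
Σfm² = 24416
Σf(m − x̄)² = Σfm² − (Σfm)²/n = 24416 − 1724²/128 = 1195.8750
Sample variance = 1195.8750 / 127 = 9.4163
Standard deviation = √9.4163 = 3.0686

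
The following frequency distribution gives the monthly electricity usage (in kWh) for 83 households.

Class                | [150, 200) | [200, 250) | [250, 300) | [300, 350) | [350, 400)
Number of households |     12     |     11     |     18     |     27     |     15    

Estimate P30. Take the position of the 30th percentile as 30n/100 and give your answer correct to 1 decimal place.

Cumulative frequencies: 12, 23, 41, 68, 83
n = 83; position = 30n/100 = 24.9.
This falls in the class [250, 300): L = 250, F = 23, f = 18, h = 50.
30th percentile ≈ 250 + ((24.9 − 23) / 18) × 50 = 255.2778

255.3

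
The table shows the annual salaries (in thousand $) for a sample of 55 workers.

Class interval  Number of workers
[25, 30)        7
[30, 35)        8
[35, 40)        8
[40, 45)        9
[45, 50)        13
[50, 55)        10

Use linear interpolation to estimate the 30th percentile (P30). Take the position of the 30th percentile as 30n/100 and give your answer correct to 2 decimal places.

Cumulative frequencies: 7, 15, 23, 32, 45, 55
n = 55; position = 30n/100 = 16.5.
This falls in the class [35, 40): L = 35, F = 15, f = 8, h = 5.
30th percentile ≈ 35 + ((16.5 − 15) / 8) × 5 = 35.9375

35.94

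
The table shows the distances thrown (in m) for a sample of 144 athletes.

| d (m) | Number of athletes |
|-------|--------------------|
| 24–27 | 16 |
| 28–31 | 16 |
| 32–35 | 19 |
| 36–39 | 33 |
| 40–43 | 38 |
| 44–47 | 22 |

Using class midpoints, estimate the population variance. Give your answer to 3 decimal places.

Midpoints: 25.5, 29.5, 33.5, 37.5, 41.5, 45.5
n = 144, Σfm = 5332, mean = 37.0278
Σfm² = 203048
Σf(m − x̄)² = Σfm² − (Σfm)²/n = 203048 − 5332²/144 = 5615.8889
Population variance = 5615.8889 / 144 = 38.9992

38.999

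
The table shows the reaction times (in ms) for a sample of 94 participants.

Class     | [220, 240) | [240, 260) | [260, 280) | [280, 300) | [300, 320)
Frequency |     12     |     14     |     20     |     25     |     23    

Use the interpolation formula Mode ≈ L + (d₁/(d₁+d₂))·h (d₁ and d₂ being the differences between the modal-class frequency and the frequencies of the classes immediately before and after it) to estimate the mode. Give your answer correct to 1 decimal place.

294.3

Modal class: [280, 300) (highest frequency 25).
d₁ = 25 − 20 = 5, d₂ = 25 − 23 = 2
Mode ≈ 280 + (5/(5+2)) × 20 = 280 + 14.2857 = 294.2857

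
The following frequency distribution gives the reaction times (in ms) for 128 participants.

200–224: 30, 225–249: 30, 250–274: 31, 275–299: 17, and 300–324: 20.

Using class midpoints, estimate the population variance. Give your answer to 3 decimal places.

1164.513

Midpoints: 212, 237, 262, 287, 312
n = 128, Σfm = 32711, mean = 255.5547
Σfm² = 8508507
Σf(m − x̄)² = Σfm² − (Σfm)²/n = 8508507 − 32711²/128 = 149057.6172
Population variance = 149057.6172 / 128 = 1164.5126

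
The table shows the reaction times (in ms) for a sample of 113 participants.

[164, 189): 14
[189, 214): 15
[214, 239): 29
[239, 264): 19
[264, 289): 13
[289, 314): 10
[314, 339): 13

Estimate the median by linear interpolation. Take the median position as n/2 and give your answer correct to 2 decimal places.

237.71

Cumulative frequencies: 14, 29, 58, 77, 90, 100, 113
n = 113; position = n/2 = 56.5.
This falls in the class [214, 239): L = 214, F = 29, f = 29, h = 25.
Median ≈ 214 + ((56.5 − 29) / 29) × 25 = 237.7069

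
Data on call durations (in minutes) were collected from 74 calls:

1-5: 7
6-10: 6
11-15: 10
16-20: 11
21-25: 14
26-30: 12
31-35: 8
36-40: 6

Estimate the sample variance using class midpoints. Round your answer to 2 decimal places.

103.43

Midpoints: 3, 8, 13, 18, 23, 28, 33, 38
n = 74, Σfm = 1547, mean = 20.9054
Σfm² = 39891
Σf(m − x̄)² = Σfm² − (Σfm)²/n = 39891 − 1547²/74 = 7550.3378
Sample variance = 7550.3378 / 73 = 103.4293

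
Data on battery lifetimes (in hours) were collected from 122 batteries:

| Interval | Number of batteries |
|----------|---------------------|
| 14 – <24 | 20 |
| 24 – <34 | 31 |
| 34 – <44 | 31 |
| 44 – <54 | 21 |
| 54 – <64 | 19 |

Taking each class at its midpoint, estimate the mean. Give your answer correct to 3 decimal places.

38.016

Midpoints: 19, 29, 39, 49, 59
Σfm = 20×19 + 31×29 + 31×39 + 21×49 + 19×59 = 4638
n = Σf = 122
Mean = 4638 / 122 = 38.0164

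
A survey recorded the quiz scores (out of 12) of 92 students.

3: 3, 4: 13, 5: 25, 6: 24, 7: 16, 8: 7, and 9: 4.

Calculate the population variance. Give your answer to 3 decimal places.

Values: 3, 4, 5, 6, 7, 8, 9
n = 92, Σfx = 534, mean = 5.8043
Σfx² = 3280
Σf(x − x̄)² = Σfx² − (Σfx)²/n = 3280 − 534²/92 = 180.4783
Population variance = 180.4783 / 92 = 1.9617

1.962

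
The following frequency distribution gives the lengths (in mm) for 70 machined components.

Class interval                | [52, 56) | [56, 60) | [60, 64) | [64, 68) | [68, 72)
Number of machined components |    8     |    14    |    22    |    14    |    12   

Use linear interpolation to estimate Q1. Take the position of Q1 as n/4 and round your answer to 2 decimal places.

58.71

Cumulative frequencies: 8, 22, 44, 58, 70
n = 70; position = n/4 = 17.5.
This falls in the class [56, 60): L = 56, F = 8, f = 14, h = 4.
Lower quartile ≈ 56 + ((17.5 − 8) / 14) × 4 = 58.7143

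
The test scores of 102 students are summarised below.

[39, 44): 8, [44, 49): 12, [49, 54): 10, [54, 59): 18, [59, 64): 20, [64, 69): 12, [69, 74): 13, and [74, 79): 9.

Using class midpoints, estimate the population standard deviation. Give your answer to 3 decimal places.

Midpoints: 41.5, 46.5, 51.5, 56.5, 61.5, 66.5, 71.5, 76.5
n = 102, Σfm = 6068, mean = 59.4902
Σfm² = 371549.5
Σf(m − x̄)² = Σfm² − (Σfm)²/n = 371549.5 − 6068²/102 = 10562.9902
Population variance = 10562.9902 / 102 = 103.5587
Standard deviation = √103.5587 = 10.1764

10.176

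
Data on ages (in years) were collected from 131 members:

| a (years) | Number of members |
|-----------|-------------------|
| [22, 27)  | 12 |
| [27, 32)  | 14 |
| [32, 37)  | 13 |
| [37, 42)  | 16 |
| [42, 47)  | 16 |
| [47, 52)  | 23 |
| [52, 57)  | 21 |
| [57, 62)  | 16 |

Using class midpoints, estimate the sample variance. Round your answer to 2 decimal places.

Midpoints: 24.5, 29.5, 34.5, 39.5, 44.5, 49.5, 54.5, 59.5
n = 131, Σfm = 5734.5, mean = 43.7748
Σfm² = 266882.75
Σf(m − x̄)² = Σfm² − (Σfm)²/n = 266882.75 − 5734.5²/131 = 15856.1069
Sample variance = 15856.1069 / 130 = 121.9701

121.97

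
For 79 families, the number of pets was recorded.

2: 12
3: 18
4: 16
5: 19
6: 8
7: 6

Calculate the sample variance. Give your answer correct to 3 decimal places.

Values: 2, 3, 4, 5, 6, 7
n = 79, Σfx = 327, mean = 4.1392
Σfx² = 1523
Σf(x − x̄)² = Σfx² − (Σfx)²/n = 1523 − 327²/79 = 169.4684
Sample variance = 169.4684 / 78 = 2.1727

2.173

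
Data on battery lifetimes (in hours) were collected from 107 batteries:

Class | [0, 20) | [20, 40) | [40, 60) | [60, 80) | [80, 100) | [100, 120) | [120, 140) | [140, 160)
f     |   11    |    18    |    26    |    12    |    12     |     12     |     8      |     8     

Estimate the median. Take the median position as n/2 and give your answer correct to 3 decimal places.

58.846

Cumulative frequencies: 11, 29, 55, 67, 79, 91, 99, 107
n = 107; position = n/2 = 53.5.
This falls in the class [40, 60): L = 40, F = 29, f = 26, h = 20.
Median ≈ 40 + ((53.5 − 29) / 26) × 20 = 58.8462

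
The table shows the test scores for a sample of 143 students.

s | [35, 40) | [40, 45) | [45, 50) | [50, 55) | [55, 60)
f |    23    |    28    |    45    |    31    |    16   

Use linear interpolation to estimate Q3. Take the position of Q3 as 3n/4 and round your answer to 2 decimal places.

Cumulative frequencies: 23, 51, 96, 127, 143
n = 143; position = 3n/4 = 107.25.
This falls in the class [50, 55): L = 50, F = 96, f = 31, h = 5.
Upper quartile ≈ 50 + ((107.25 − 96) / 31) × 5 = 51.8145

51.81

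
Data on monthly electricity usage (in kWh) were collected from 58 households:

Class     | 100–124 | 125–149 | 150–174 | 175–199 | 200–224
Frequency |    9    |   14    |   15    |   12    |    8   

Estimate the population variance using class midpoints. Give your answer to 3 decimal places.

1009.958

Midpoints: 112, 137, 162, 187, 212
n = 58, Σfm = 9296, mean = 160.2759
Σfm² = 1548502
Σf(m − x̄)² = Σfm² − (Σfm)²/n = 1548502 − 9296²/58 = 58577.5862
Population variance = 58577.5862 / 58 = 1009.9584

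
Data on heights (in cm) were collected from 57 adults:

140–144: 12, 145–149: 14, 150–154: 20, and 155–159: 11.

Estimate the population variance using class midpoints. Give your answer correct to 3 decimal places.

26.408

Midpoints: 142, 147, 152, 157
n = 57, Σfm = 8529, mean = 149.6316
Σfm² = 1277713
Σf(m − x̄)² = Σfm² − (Σfm)²/n = 1277713 − 8529²/57 = 1505.2632
Population variance = 1505.2632 / 57 = 26.4081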